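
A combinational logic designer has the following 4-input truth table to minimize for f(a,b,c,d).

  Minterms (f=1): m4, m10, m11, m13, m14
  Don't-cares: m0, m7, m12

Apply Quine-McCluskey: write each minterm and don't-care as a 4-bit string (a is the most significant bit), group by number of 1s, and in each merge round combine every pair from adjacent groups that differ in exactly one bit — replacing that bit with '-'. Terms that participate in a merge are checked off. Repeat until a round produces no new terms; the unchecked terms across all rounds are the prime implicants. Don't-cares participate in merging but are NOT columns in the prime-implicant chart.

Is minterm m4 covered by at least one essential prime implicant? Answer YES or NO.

NO

size-2^0 implicants → 0000(✓)  0100(✓)  0111  1010(✓)  1011(✓)  1100(✓)  1101(✓)  1110(✓)
size-2^1 implicants → -100  0-00  1-10  101-  11-0  110-
Unchecked terms (primes): -100, 0-00, 0111, 1-10, 101-, 11-0, 110-
Minterm coverage:
  m4 ⊆ -100,0-00
  m10 ⊆ 1-10,101-
  m11 ⊆ 101- [E]
  m13 ⊆ 110- [E]
  m14 ⊆ 1-10,11-0
E = {101-, 110-}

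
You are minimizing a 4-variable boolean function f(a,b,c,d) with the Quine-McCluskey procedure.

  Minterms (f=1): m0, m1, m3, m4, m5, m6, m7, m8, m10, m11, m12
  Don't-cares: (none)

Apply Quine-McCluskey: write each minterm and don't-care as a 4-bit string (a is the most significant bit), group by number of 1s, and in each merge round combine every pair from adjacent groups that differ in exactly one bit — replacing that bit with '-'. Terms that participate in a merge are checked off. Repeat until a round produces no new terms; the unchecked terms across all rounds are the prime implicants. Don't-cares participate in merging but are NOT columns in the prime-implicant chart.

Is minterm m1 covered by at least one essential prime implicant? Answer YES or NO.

NO

Round 0: 0000✓ 0001✓ 0011✓ 0100✓ 0101✓ 0110✓ 0111✓ 1000✓ 1010✓ 1011✓ 1100✓
Round 1: -000✓ -011 -100✓ 0-00✓ 0-01✓ 0-11✓ 00-1✓ 000-✓ 01-0✓ 01-1✓ 010-✓ 011-✓ 1-00✓ 10-0 101-
Round 2: --00 0--1 0-0- 01--
PIs = {--00, -011, 0--1, 0-0-, 01--, 10-0, 101-}
Coverage chart:
  m0: --00,0-0-
  m1: 0--1,0-0-
  m3: -011,0--1
  m4: --00,0-0-,01--
  m5: 0--1,0-0-,01--
  m6: 01-- ←essential
  m7: 0--1,01--
  m8: --00,10-0
  m10: 10-0,101-
  m11: -011,101-
  m12: --00 ←essential
Essential: --00, 01--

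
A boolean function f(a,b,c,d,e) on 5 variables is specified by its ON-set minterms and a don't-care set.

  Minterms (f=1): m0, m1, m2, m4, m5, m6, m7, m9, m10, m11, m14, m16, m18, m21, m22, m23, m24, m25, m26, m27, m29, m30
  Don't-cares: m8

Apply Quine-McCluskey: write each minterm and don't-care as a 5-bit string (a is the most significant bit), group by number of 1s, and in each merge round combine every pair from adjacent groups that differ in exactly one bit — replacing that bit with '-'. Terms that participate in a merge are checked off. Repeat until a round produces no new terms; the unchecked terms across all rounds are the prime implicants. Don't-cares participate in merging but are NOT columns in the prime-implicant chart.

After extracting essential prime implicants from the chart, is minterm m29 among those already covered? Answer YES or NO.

NO

size-2^0 implicants → 00000(✓)  00001(✓)  00010(✓)  00100(✓)  00101(✓)  00110(✓)  00111(✓)  01000(✓)  01001(✓)  01010(✓)  01011(✓)  01110(✓)  10000(✓)  10010(✓)  10101(✓)  10110(✓)  10111(✓)  11000(✓)  11001(✓)  11010(✓)  11011(✓)  11101(✓)  11110(✓)
size-2^1 implicants → -0000(✓)  -0010(✓)  -0101(✓)  -0110(✓)  -0111(✓)  -1000(✓)  -1001(✓)  -1010(✓)  -1011(✓)  -1110(✓)  0-000(✓)  0-001(✓)  0-010(✓)  0-110(✓)  00-00(✓)  00-01(✓)  00-10(✓)  000-0(✓)  0000-(✓)  001-0(✓)  001-1(✓)  0010-(✓)  0011-(✓)  01-10(✓)  010-0(✓)  010-1(✓)  0100-(✓)  0101-(✓)  1-000(✓)  1-010(✓)  1-101  1-110(✓)  10-10(✓)  100-0(✓)  101-1(✓)  1011-(✓)  11-01  11-10(✓)  110-0(✓)  110-1(✓)  1100-(✓)  1101-(✓)
size-2^2 implicants → --000(✓)  --010(✓)  --110(✓)  -0-10(✓)  -00-0(✓)  -01-1  -011-  -1-10(✓)  -10-0(✓)  -10-1(✓)  -100-(✓)  -101-(✓)  0--10(✓)  0-0-0(✓)  0-00-  00--0  00-0-  001--  010--(✓)  1--10(✓)  1-0-0(✓)  110--(✓)
size-2^3 implicants → ---10  --0-0  -10--
Unchecked terms (primes): ---10, --0-0, -01-1, -011-, -10--, 0-00-, 00--0, 00-0-, 001--, 1-101, 11-01
Minterm coverage:
  m0 ⊆ --0-0,0-00-,00--0,00-0-
  m1 ⊆ 0-00-,00-0-
  m2 ⊆ ---10,--0-0,00--0
  m4 ⊆ 00--0,00-0-,001--
  m5 ⊆ -01-1,00-0-,001--
  m6 ⊆ ---10,-011-,00--0,001--
  m7 ⊆ -01-1,-011-,001--
  m9 ⊆ -10--,0-00-
  m10 ⊆ ---10,--0-0,-10--
  m11 ⊆ -10-- [E]
  m14 ⊆ ---10 [E]
  m16 ⊆ --0-0 [E]
  m18 ⊆ ---10,--0-0
  m21 ⊆ -01-1,1-101
  m22 ⊆ ---10,-011-
  m23 ⊆ -01-1,-011-
  m24 ⊆ --0-0,-10--
  m25 ⊆ -10--,11-01
  m26 ⊆ ---10,--0-0,-10--
  m27 ⊆ -10-- [E]
  m29 ⊆ 1-101,11-01
  m30 ⊆ ---10 [E]
E = {---10, --0-0, -10--}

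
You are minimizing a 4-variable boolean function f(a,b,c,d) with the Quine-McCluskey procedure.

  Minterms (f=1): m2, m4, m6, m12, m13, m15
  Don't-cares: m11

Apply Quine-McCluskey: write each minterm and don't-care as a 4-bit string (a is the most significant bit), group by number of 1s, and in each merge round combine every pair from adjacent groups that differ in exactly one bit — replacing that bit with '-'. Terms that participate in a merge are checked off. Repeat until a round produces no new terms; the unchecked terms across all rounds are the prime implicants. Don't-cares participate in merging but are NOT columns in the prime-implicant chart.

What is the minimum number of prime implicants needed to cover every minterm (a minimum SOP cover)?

3

Round 0: 0010✓ 0100✓ 0110✓ 1011✓ 1100✓ 1101✓ 1111✓
Round 1: -100 0-10 01-0 1-11 11-1 110-
PIs = {-100, 0-10, 01-0, 1-11, 11-1, 110-}
Coverage chart:
  m2: 0-10 ←essential
  m4: -100,01-0
  m6: 0-10,01-0
  m12: -100,110-
  m13: 11-1,110-
  m15: 1-11,11-1
Essential: 0-10
Petrick residual → -100, 11-1
Min cover (3 terms): bc'd' + a'cd' + abd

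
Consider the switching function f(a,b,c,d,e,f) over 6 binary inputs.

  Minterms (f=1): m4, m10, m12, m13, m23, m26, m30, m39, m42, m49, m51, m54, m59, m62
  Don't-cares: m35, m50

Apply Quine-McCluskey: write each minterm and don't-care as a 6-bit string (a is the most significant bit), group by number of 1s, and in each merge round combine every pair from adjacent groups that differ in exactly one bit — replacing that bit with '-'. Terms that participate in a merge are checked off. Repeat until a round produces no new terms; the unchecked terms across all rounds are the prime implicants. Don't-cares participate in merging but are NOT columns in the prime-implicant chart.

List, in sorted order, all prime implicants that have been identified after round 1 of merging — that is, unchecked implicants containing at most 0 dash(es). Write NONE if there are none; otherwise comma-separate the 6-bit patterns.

size-2^0 implicants → 000100(✓)  001010(✓)  001100(✓)  001101(✓)  010111  011010(✓)  011110(✓)  100011(✓)  100111(✓)  101010(✓)  110001(✓)  110010(✓)  110011(✓)  110110(✓)  111011(✓)  111110(✓)
size-2^1 implicants → -01010  -11110  0-1010  00-100  00110-  011-10  1-0011  100-11  11-011  11-110  110-10  1100-1  11001-
Unchecked terms (primes): -01010, -11110, 0-1010, 00-100, 00110-, 010111, 011-10, 1-0011, 100-11, 11-011, 11-110, 110-10, 1100-1, 11001-

010111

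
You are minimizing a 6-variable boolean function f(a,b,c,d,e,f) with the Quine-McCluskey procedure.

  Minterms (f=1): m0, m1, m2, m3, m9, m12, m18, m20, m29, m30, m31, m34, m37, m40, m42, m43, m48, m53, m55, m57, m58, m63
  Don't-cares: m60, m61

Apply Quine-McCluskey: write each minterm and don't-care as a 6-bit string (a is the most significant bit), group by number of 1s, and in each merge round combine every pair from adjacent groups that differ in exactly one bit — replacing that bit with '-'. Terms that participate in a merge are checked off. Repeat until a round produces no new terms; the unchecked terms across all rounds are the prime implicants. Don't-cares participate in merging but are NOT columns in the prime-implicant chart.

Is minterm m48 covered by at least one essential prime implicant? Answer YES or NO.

YES

Round 0: 000000✓ 000001✓ 000010✓ 000011✓ 001001✓ 001100 010010✓ 010100 011101✓ 011110✓ 011111✓ 100010✓ 100101✓ 101000✓ 101010✓ 101011✓ 110000 110101✓ 110111✓ 111001✓ 111010✓ 111100✓ 111101✓ 111111✓
Round 1: -00010 -11101✓ -11111✓ 0-0010 00-001 0000-0✓ 0000-1✓ 00000-✓ 00001-✓ 0111-1✓ 01111- 1-0101 1-1010 10-010 1010-0 10101- 11-101✓ 11-111✓ 1101-1✓ 111-01 1111-1✓ 11110-
Round 2: -111-1 0000-- 11-1-1
PIs = {-00010, -111-1, 0-0010, 00-001, 0000--, 001100, 010100, 01111-, 1-0101, 1-1010, 10-010, 1010-0, 10101-, 11-1-1, 110000, 111-01, 11110-}
Coverage chart:
  m0: 0000-- ←essential
  m1: 00-001,0000--
  m2: -00010,0-0010,0000--
  m3: 0000-- ←essential
  m9: 00-001 ←essential
  m12: 001100 ←essential
  m18: 0-0010 ←essential
  m20: 010100 ←essential
  m29: -111-1 ←essential
  m30: 01111- ←essential
  m31: -111-1,01111-
  m34: -00010,10-010
  m37: 1-0101 ←essential
  m40: 1010-0 ←essential
  m42: 1-1010,10-010,1010-0,10101-
  m43: 10101- ←essential
  m48: 110000 ←essential
  m53: 1-0101,11-1-1
  m55: 11-1-1 ←essential
  m57: 111-01 ←essential
  m58: 1-1010 ←essential
  m63: -111-1,11-1-1
Essential: -111-1, 0-0010, 00-001, 0000--, 001100, 010100, 01111-, 1-0101, 1-1010, 1010-0, 10101-, 11-1-1, 110000, 111-01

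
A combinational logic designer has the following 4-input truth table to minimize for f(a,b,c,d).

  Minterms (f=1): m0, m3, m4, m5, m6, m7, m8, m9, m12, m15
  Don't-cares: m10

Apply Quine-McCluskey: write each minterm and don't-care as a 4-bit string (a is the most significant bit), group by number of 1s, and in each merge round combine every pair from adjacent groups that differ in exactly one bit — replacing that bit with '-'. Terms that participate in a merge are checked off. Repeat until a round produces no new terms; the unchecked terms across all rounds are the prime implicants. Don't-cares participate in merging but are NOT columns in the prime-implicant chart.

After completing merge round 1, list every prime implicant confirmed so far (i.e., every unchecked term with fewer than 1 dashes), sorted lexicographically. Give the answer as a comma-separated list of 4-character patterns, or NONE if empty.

size-2^0 implicants → 0000(✓)  0011(✓)  0100(✓)  0101(✓)  0110(✓)  0111(✓)  1000(✓)  1001(✓)  1010(✓)  1100(✓)  1111(✓)
size-2^1 implicants → -000(✓)  -100(✓)  -111  0-00(✓)  0-11  01-0(✓)  01-1(✓)  010-(✓)  011-(✓)  1-00(✓)  10-0  100-
size-2^2 implicants → --00  01--
Unchecked terms (primes): --00, -111, 0-11, 01--, 10-0, 100-

NONE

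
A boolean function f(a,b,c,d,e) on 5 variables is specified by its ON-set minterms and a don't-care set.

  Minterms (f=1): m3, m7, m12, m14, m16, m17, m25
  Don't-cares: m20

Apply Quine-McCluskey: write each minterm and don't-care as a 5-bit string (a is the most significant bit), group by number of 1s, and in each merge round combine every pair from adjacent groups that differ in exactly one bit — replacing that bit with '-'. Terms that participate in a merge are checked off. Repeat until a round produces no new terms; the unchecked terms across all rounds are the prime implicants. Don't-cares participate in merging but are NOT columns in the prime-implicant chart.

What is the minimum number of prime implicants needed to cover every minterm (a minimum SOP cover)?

[col 0] 00011*, 00111*, 01100*, 01110*, 10000*, 10001*, 10100*, 11001*
[col 1] 00-11, 011-0, 1-001, 10-00, 1000-
Prime implicants: 00-11, 011-0, 1-001, 10-00, 1000-
PI chart (minterm → PIs covering it):
  3 | 00-11  (sole → essential)
  7 | 00-11  (sole → essential)
  12 | 011-0  (sole → essential)
  14 | 011-0  (sole → essential)
  16 | 10-00,1000-
  17 | 1-001,1000-
  25 | 1-001  (sole → essential)
Essential prime implicants: 00-11, 011-0, 1-001
Petrick residual → 10-00
Minimum SOP uses 4 PIs: a'b'de + a'bce' + ac'd'e + ab'd'e'

4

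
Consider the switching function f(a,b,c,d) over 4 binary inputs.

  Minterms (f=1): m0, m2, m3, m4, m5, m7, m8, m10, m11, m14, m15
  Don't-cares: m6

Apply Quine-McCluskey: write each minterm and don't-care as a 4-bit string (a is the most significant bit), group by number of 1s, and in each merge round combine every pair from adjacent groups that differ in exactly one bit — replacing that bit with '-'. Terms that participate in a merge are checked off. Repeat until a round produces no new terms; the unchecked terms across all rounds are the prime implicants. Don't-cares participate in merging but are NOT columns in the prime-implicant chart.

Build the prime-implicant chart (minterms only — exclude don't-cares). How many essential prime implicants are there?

3

size-2^0 implicants → 0000(✓)  0010(✓)  0011(✓)  0100(✓)  0101(✓)  0110(✓)  0111(✓)  1000(✓)  1010(✓)  1011(✓)  1110(✓)  1111(✓)
size-2^1 implicants → -000(✓)  -010(✓)  -011(✓)  -110(✓)  -111(✓)  0-00(✓)  0-10(✓)  0-11(✓)  00-0(✓)  001-(✓)  01-0(✓)  01-1(✓)  010-(✓)  011-(✓)  1-10(✓)  1-11(✓)  10-0(✓)  101-(✓)  111-(✓)
size-2^2 implicants → --10(✓)  --11(✓)  -0-0  -01-(✓)  -11-(✓)  0--0  0-1-(✓)  01--  1-1-(✓)
size-2^3 implicants → --1-
Unchecked terms (primes): --1-, -0-0, 0--0, 01--
Minterm coverage:
  m0 ⊆ -0-0,0--0
  m2 ⊆ --1-,-0-0,0--0
  m3 ⊆ --1- [E]
  m4 ⊆ 0--0,01--
  m5 ⊆ 01-- [E]
  m7 ⊆ --1-,01--
  m8 ⊆ -0-0 [E]
  m10 ⊆ --1-,-0-0
  m11 ⊆ --1- [E]
  m14 ⊆ --1- [E]
  m15 ⊆ --1- [E]
E = {--1-, -0-0, 01--}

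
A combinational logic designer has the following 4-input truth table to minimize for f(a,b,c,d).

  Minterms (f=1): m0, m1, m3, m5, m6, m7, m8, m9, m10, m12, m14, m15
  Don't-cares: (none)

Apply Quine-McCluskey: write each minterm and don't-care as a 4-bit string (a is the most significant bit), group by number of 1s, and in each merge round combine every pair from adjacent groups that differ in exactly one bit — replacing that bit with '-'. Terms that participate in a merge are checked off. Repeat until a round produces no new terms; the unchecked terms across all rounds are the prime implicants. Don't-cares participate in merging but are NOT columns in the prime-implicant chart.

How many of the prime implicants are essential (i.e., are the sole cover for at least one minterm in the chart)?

size-2^0 implicants → 0000(✓)  0001(✓)  0011(✓)  0101(✓)  0110(✓)  0111(✓)  1000(✓)  1001(✓)  1010(✓)  1100(✓)  1110(✓)  1111(✓)
size-2^1 implicants → -000(✓)  -001(✓)  -110(✓)  -111(✓)  0-01(✓)  0-11(✓)  00-1(✓)  000-(✓)  01-1(✓)  011-(✓)  1-00(✓)  1-10(✓)  10-0(✓)  100-(✓)  11-0(✓)  111-(✓)
size-2^2 implicants → -00-  -11-  0--1  1--0
Unchecked terms (primes): -00-, -11-, 0--1, 1--0
Minterm coverage:
  m0 ⊆ -00- [E]
  m1 ⊆ -00-,0--1
  m3 ⊆ 0--1 [E]
  m5 ⊆ 0--1 [E]
  m6 ⊆ -11- [E]
  m7 ⊆ -11-,0--1
  m8 ⊆ -00-,1--0
  m9 ⊆ -00- [E]
  m10 ⊆ 1--0 [E]
  m12 ⊆ 1--0 [E]
  m14 ⊆ -11-,1--0
  m15 ⊆ -11- [E]
E = {-00-, -11-, 0--1, 1--0}

4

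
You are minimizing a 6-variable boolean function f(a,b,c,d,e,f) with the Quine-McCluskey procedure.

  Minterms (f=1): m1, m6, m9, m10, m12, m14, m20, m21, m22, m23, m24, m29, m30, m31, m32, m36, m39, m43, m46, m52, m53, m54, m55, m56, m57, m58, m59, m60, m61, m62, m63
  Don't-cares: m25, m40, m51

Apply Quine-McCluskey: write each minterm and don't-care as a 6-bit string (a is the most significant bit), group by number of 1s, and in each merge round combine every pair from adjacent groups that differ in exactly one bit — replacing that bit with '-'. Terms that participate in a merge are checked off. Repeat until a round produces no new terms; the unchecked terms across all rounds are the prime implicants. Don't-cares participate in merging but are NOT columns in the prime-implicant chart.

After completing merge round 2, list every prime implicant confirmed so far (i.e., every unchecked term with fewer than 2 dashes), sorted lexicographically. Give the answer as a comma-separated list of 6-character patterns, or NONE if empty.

size-2^0 implicants → 000001(✓)  000110(✓)  001001(✓)  001010(✓)  001100(✓)  001110(✓)  010100(✓)  010101(✓)  010110(✓)  010111(✓)  011000(✓)  011001(✓)  011101(✓)  011110(✓)  011111(✓)  100000(✓)  100100(✓)  100111(✓)  101000(✓)  101011(✓)  101110(✓)  110011(✓)  110100(✓)  110101(✓)  110110(✓)  110111(✓)  111000(✓)  111001(✓)  111010(✓)  111011(✓)  111100(✓)  111101(✓)  111110(✓)  111111(✓)
size-2^1 implicants → -01110(✓)  -10100(✓)  -10101(✓)  -10110(✓)  -10111(✓)  -11000(✓)  -11001(✓)  -11101(✓)  -11110(✓)  -11111(✓)  0-0110(✓)  0-1001  0-1110(✓)  00-001  00-110(✓)  001-10  0011-0  01-101(✓)  01-110(✓)  01-111(✓)  0101-0(✓)  0101-1(✓)  01010-(✓)  01011-(✓)  011-01(✓)  01100-(✓)  0111-1(✓)  01111-(✓)  1-0100  1-0111  1-1000  1-1011  1-1110(✓)  10-000  100-00  11-011(✓)  11-100(✓)  11-101(✓)  11-110(✓)  11-111(✓)  110-11(✓)  1101-0(✓)  1101-1(✓)  11010-(✓)  11011-(✓)  111-00(✓)  111-01(✓)  111-10(✓)  111-11(✓)  1110-0(✓)  1110-1(✓)  11100-(✓)  11101-(✓)  1111-0(✓)  1111-1(✓)  11110-(✓)  11111-(✓)
size-2^2 implicants → --1110  -1-101(✓)  -1-110(✓)  -1-111(✓)  -101-0(✓)  -101-1(✓)  -1010-(✓)  -1011-(✓)  -11-01  -1100-  -111-1(✓)  -1111-(✓)  0--110  01-1-1(✓)  01-11-(✓)  0101--(✓)  11--11  11-1-0(✓)  11-1-1(✓)  11-10-(✓)  11-11-(✓)  1101--(✓)  111--0(✓)  111--1(✓)  111-0-(✓)  111-1-(✓)  1110--(✓)  1111--(✓)
size-2^3 implicants → -1-1-1  -1-11-  -101--  11-1--  111---
Unchecked terms (primes): --1110, -1-1-1, -1-11-, -101--, -11-01, -1100-, 0--110, 0-1001, 00-001, 001-10, 0011-0, 1-0100, 1-0111, 1-1000, 1-1011, 10-000, 100-00, 11--11, 11-1--, 111---

0-1001, 00-001, 001-10, 0011-0, 1-0100, 1-0111, 1-1000, 1-1011, 10-000, 100-00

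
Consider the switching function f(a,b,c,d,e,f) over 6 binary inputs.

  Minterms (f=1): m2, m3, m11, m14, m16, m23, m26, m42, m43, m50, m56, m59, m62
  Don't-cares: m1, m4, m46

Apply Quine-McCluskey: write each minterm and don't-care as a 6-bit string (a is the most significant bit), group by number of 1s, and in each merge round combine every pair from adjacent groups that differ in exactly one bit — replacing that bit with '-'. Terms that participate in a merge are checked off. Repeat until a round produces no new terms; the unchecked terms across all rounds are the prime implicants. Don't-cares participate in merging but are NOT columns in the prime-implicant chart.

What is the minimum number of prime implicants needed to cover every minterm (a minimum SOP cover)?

Round 0: 000001✓ 000010✓ 000011✓ 000100 001011✓ 001110✓ 010000 010111 011010 101010✓ 101011✓ 101110✓ 110010 111000 111011✓ 111110✓
Round 1: -01011 -01110 00-011 0000-1 00001- 1-1011 1-1110 101-10 10101-
PIs = {-01011, -01110, 00-011, 0000-1, 00001-, 000100, 010000, 010111, 011010, 1-1011, 1-1110, 101-10, 10101-, 110010, 111000}
Coverage chart:
  m2: 00001- ←essential
  m3: 00-011,0000-1,00001-
  m11: -01011,00-011
  m14: -01110 ←essential
  m16: 010000 ←essential
  m23: 010111 ←essential
  m26: 011010 ←essential
  m42: 101-10,10101-
  m43: -01011,1-1011,10101-
  m50: 110010 ←essential
  m56: 111000 ←essential
  m59: 1-1011 ←essential
  m62: 1-1110 ←essential
Essential: -01110, 00001-, 010000, 010111, 011010, 1-1011, 1-1110, 110010, 111000
Petrick residual → -01011, 101-10
Min cover (11 terms): b'cd'ef + b'cdef' + a'b'c'd'e + a'bc'd'e'f' + a'bc'def + a'bcd'ef' + acd'ef + acdef' + ab'cef' + abc'd'ef' + abcd'e'f'

11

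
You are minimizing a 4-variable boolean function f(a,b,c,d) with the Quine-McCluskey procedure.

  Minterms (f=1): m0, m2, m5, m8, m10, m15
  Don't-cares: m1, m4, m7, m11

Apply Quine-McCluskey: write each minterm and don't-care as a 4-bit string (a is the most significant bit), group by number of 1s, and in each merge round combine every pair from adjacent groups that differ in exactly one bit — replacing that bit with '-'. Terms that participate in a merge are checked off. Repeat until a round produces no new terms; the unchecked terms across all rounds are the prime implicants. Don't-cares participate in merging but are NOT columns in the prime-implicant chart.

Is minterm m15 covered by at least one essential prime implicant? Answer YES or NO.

Round 0: 0000✓ 0001✓ 0010✓ 0100✓ 0101✓ 0111✓ 1000✓ 1010✓ 1011✓ 1111✓
Round 1: -000✓ -010✓ -111 0-00✓ 0-01✓ 00-0✓ 000-✓ 01-1 010-✓ 1-11 10-0✓ 101-
Round 2: -0-0 0-0-
PIs = {-0-0, -111, 0-0-, 01-1, 1-11, 101-}
Coverage chart:
  m0: -0-0,0-0-
  m2: -0-0 ←essential
  m5: 0-0-,01-1
  m8: -0-0 ←essential
  m10: -0-0,101-
  m15: -111,1-11
Essential: -0-0

NO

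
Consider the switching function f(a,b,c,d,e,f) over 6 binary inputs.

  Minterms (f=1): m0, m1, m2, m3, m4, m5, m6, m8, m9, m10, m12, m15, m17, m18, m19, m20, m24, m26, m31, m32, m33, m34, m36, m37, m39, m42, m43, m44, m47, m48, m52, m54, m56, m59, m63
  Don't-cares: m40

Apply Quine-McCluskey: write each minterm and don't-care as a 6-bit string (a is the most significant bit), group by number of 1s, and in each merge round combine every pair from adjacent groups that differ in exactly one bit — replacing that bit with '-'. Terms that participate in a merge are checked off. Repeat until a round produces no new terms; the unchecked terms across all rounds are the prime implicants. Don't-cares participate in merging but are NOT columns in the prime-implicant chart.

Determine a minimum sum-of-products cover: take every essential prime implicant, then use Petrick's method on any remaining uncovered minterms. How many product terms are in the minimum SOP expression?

14

Round 0: 000000✓ 000001✓ 000010✓ 000011✓ 000100✓ 000101✓ 000110✓ 001000✓ 001001✓ 001010✓ 001100✓ 001111✓ 010001✓ 010010✓ 010011✓ 010100✓ 011000✓ 011010✓ 011111✓ 100000✓ 100001✓ 100010✓ 100100✓ 100101✓ 100111✓ 101000✓ 101010✓ 101011✓ 101100✓ 101111✓ 110000✓ 110100✓ 110110✓ 111000✓ 111011✓ 111111✓
Round 1: -00000✓ -00001✓ -00010✓ -00100✓ -00101✓ -01000✓ -01010✓ -01100✓ -01111✓ -10100✓ -11000✓ -11111✓ 0-0001✓ 0-0010✓ 0-0011✓ 0-0100✓ 0-1000✓ 0-1010✓ 0-1111✓ 00-000✓ 00-001✓ 00-010✓ 00-100✓ 000-00✓ 000-01✓ 000-10✓ 0000-0✓ 0000-1✓ 00000-✓ 00001-✓ 0001-0✓ 00010-✓ 001-00✓ 0010-0✓ 00100-✓ 01-010✓ 0100-1✓ 01001-✓ 0110-0✓ 1-0000✓ 1-0100✓ 1-1000✓ 1-1011✓ 1-1111✓ 10-000✓ 10-010✓ 10-100✓ 10-111 100-00✓ 100-01✓ 1000-0✓ 10000-✓ 1001-1 10010-✓ 101-00✓ 101-11✓ 1010-0✓ 10101- 11-000✓ 110-00✓ 1101-0 111-11✓
Round 2: --0100 --1000 --1111 -0-000✓ -0-010✓ -0-100✓ -00-00✓ -00-01✓ -000-0✓ -0000-✓ -0010-✓ -01-00✓ -010-0✓ 0--010 0-00-1 0-001- 0-10-0 00--00✓ 00-0-0✓ 00-00- 000--0 000-0-✓ 0000-- 1--000 1-0-00 1-1-11 10--00✓ 10-0-0✓ 100-0-✓
Round 3: -0--00 -0-0-0 -00-0-
PIs = {--0100, --1000, --1111, -0--00, -0-0-0, -00-0-, 0--010, 0-00-1, 0-001-, 0-10-0, 00-00-, 000--0, 0000--, 1--000, 1-0-00, 1-1-11, 10-111, 1001-1, 10101-, 1101-0}
Coverage chart:
  m0: -0--00,-0-0-0,-00-0-,00-00-,000--0,0000--
  m1: -00-0-,0-00-1,00-00-,0000--
  m2: -0-0-0,0--010,0-001-,000--0,0000--
  m3: 0-00-1,0-001-,0000--
  m4: --0100,-0--00,-00-0-,000--0
  m5: -00-0- ←essential
  m6: 000--0 ←essential
  m8: --1000,-0--00,-0-0-0,0-10-0,00-00-
  m9: 00-00- ←essential
  m10: -0-0-0,0--010,0-10-0
  m12: -0--00 ←essential
  m15: --1111 ←essential
  m17: 0-00-1 ←essential
  m18: 0--010,0-001-
  m19: 0-00-1,0-001-
  m20: --0100 ←essential
  m24: --1000,0-10-0
  m26: 0--010,0-10-0
  m31: --1111 ←essential
  m32: -0--00,-0-0-0,-00-0-,1--000,1-0-00
  m33: -00-0- ←essential
  m34: -0-0-0 ←essential
  m36: --0100,-0--00,-00-0-,1-0-00
  m37: -00-0-,1001-1
  m39: 10-111,1001-1
  m42: -0-0-0,10101-
  m43: 1-1-11,10101-
  m44: -0--00 ←essential
  m47: --1111,1-1-11,10-111
  m48: 1--000,1-0-00
  m52: --0100,1-0-00,1101-0
  m54: 1101-0 ←essential
  m56: --1000,1--000
  m59: 1-1-11 ←essential
  m63: --1111,1-1-11
Essential: --0100, --1111, -0--00, -0-0-0, -00-0-, 0-00-1, 00-00-, 000--0, 1-1-11, 1101-0
Petrick residual → --1000, 0--010, 1--000, 10-111
Min cover (14 terms): c'de'f' + cd'e'f' + cdef + b'e'f' + b'd'f' + b'c'e' + a'd'ef' + a'c'd'f + a'b'd'e' + a'b'c'f' + ad'e'f' + acef + ab'def + abc'df'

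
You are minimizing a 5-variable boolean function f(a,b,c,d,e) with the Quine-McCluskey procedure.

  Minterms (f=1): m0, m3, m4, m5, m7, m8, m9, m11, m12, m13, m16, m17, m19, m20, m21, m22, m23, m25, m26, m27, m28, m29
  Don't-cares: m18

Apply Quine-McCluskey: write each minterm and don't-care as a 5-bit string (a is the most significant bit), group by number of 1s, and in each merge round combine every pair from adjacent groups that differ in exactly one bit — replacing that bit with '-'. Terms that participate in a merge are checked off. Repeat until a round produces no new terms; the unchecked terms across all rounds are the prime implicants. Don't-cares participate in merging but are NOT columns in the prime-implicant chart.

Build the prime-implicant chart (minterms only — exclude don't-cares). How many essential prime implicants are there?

[col 0] 00000*, 00011*, 00100*, 00101*, 00111*, 01000*, 01001*, 01011*, 01100*, 01101*, 10000*, 10001*, 10010*, 10011*, 10100*, 10101*, 10110*, 10111*, 11001*, 11010*, 11011*, 11100*, 11101*
[col 1] -0000*, -0011*, -0100*, -0101*, -0111*, -1001*, -1011*, -1100*, -1101*, 0-000*, 0-011*, 0-100*, 0-101*, 00-00*, 00-11*, 001-1*, 0010-*, 01-00*, 01-01*, 010-1*, 0100-*, 0110-*, 1-001*, 1-010*, 1-011*, 1-100*, 1-101*, 10-00*, 10-01*, 10-10*, 10-11*, 100-0*, 100-1*, 1000-*, 1001-*, 101-0*, 101-1*, 1010-*, 1011-*, 11-01*, 110-1*, 1101-*, 1110-*
[col 2] --011, --100*, --101*, -0-00, -0-11, -01-1, -010-*, -1-01, -10-1, -110-*, 0--00, 0-10-*, 01-0-, 1--01, 1-0-1, 1-01-, 1-10-*, 10--0*, 10--1*, 10-0-*, 10-1-*, 100--*, 101--*
[col 3] --10-, 10---
Prime implicants: --011, --10-, -0-00, -0-11, -01-1, -1-01, -10-1, 0--00, 01-0-, 1--01, 1-0-1, 1-01-, 10---
PI chart (minterm → PIs covering it):
  0 | -0-00,0--00
  3 | --011,-0-11
  4 | --10-,-0-00,0--00
  5 | --10-,-01-1
  7 | -0-11,-01-1
  8 | 0--00,01-0-
  9 | -1-01,-10-1,01-0-
  11 | --011,-10-1
  12 | --10-,0--00,01-0-
  13 | --10-,-1-01,01-0-
  16 | -0-00,10---
  17 | 1--01,1-0-1,10---
  19 | --011,-0-11,1-0-1,1-01-,10---
  20 | --10-,-0-00,10---
  21 | --10-,-01-1,1--01,10---
  22 | 10---  (sole → essential)
  23 | -0-11,-01-1,10---
  25 | -1-01,-10-1,1--01,1-0-1
  26 | 1-01-  (sole → essential)
  27 | --011,-10-1,1-0-1,1-01-
  28 | --10-  (sole → essential)
  29 | --10-,-1-01,1--01
Essential prime implicants: --10-, 1-01-, 10---

3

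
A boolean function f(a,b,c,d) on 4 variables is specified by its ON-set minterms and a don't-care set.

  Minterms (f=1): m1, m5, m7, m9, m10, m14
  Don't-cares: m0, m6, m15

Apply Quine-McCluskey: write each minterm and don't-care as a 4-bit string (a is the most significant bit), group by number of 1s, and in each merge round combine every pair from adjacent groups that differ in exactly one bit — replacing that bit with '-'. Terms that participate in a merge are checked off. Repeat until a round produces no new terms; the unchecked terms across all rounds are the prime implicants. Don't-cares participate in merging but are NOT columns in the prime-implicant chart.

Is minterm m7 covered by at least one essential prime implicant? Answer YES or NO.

NO

Round 0: 0000✓ 0001✓ 0101✓ 0110✓ 0111✓ 1001✓ 1010✓ 1110✓ 1111✓
Round 1: -001 -110✓ -111✓ 0-01 000- 01-1 011-✓ 1-10 111-✓
Round 2: -11-
PIs = {-001, -11-, 0-01, 000-, 01-1, 1-10}
Coverage chart:
  m1: -001,0-01,000-
  m5: 0-01,01-1
  m7: -11-,01-1
  m9: -001 ←essential
  m10: 1-10 ←essential
  m14: -11-,1-10
Essential: -001, 1-10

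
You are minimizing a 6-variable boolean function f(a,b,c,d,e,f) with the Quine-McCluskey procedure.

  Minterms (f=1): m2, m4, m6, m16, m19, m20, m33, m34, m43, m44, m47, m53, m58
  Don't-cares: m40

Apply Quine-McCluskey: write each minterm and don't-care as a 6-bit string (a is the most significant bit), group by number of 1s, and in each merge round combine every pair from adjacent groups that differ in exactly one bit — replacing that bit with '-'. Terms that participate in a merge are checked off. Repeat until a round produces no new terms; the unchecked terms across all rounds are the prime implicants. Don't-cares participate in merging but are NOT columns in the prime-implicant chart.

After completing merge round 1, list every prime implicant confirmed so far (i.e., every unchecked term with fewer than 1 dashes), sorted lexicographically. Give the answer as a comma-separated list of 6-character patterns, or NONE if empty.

010011, 100001, 110101, 111010

Round 0: 000010✓ 000100✓ 000110✓ 010000✓ 010011 010100✓ 100001 100010✓ 101000✓ 101011✓ 101100✓ 101111✓ 110101 111010
Round 1: -00010 0-0100 000-10 0001-0 010-00 101-00 101-11
PIs = {-00010, 0-0100, 000-10, 0001-0, 010-00, 010011, 100001, 101-00, 101-11, 110101, 111010}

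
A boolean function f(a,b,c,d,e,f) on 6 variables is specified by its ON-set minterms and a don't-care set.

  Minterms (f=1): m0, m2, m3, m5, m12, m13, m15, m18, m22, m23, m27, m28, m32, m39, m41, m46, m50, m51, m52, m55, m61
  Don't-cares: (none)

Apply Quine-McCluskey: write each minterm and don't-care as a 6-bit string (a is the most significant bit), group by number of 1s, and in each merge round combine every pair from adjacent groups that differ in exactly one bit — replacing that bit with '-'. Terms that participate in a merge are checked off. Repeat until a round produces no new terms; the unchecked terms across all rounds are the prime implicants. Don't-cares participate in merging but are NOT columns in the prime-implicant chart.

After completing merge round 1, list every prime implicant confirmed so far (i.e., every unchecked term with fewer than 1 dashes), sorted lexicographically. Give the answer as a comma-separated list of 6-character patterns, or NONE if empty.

011011, 101001, 101110, 110100, 111101

Round 0: 000000✓ 000010✓ 000011✓ 000101✓ 001100✓ 001101✓ 001111✓ 010010✓ 010110✓ 010111✓ 011011 011100✓ 100000✓ 100111✓ 101001 101110 110010✓ 110011✓ 110100 110111✓ 111101
Round 1: -00000 -10010 -10111 0-0010 0-1100 00-101 0000-0 00001- 0011-1 00110- 010-10 01011- 1-0111 110-11 11001-
PIs = {-00000, -10010, -10111, 0-0010, 0-1100, 00-101, 0000-0, 00001-, 0011-1, 00110-, 010-10, 01011-, 011011, 1-0111, 101001, 101110, 110-11, 11001-, 110100, 111101}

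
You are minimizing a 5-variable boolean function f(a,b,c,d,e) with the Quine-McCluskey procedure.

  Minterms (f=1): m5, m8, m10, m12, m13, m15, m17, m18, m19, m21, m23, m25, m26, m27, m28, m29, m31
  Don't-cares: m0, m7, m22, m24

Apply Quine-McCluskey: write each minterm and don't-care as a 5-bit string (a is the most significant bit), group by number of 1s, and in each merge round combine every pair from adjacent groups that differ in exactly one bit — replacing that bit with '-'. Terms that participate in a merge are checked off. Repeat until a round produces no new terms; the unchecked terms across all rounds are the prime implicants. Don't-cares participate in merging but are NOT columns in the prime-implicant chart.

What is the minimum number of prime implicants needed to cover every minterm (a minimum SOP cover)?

5

size-2^0 implicants → 00000(✓)  00101(✓)  00111(✓)  01000(✓)  01010(✓)  01100(✓)  01101(✓)  01111(✓)  10001(✓)  10010(✓)  10011(✓)  10101(✓)  10110(✓)  10111(✓)  11000(✓)  11001(✓)  11010(✓)  11011(✓)  11100(✓)  11101(✓)  11111(✓)
size-2^1 implicants → -0101(✓)  -0111(✓)  -1000(✓)  -1010(✓)  -1100(✓)  -1101(✓)  -1111(✓)  0-000  0-101(✓)  0-111(✓)  001-1(✓)  01-00(✓)  010-0(✓)  011-1(✓)  0110-(✓)  1-001(✓)  1-010(✓)  1-011(✓)  1-101(✓)  1-111(✓)  10-01(✓)  10-10(✓)  10-11(✓)  100-1(✓)  1001-(✓)  101-1(✓)  1011-(✓)  11-00(✓)  11-01(✓)  11-11(✓)  110-0(✓)  110-1(✓)  1100-(✓)  1101-(✓)  111-1(✓)  1110-(✓)
size-2^2 implicants → --101(✓)  --111(✓)  -01-1(✓)  -1-00  -10-0  -11-1(✓)  -110-  0-1-1(✓)  1--01(✓)  1--11(✓)  1-0-1(✓)  1-01-  1-1-1(✓)  10--1(✓)  10-1-  11--1(✓)  11-0-  110--
size-2^3 implicants → --1-1  1---1
Unchecked terms (primes): --1-1, -1-00, -10-0, -110-, 0-000, 1---1, 1-01-, 10-1-, 11-0-, 110--
Minterm coverage:
  m5 ⊆ --1-1 [E]
  m8 ⊆ -1-00,-10-0,0-000
  m10 ⊆ -10-0 [E]
  m12 ⊆ -1-00,-110-
  m13 ⊆ --1-1,-110-
  m15 ⊆ --1-1 [E]
  m17 ⊆ 1---1 [E]
  m18 ⊆ 1-01-,10-1-
  m19 ⊆ 1---1,1-01-,10-1-
  m21 ⊆ --1-1,1---1
  m23 ⊆ --1-1,1---1,10-1-
  m25 ⊆ 1---1,11-0-,110--
  m26 ⊆ -10-0,1-01-,110--
  m27 ⊆ 1---1,1-01-,110--
  m28 ⊆ -1-00,-110-,11-0-
  m29 ⊆ --1-1,-110-,1---1,11-0-
  m31 ⊆ --1-1,1---1
E = {--1-1, -10-0, 1---1}
Petrick residual → -1-00, 1-01-
Cover = ce + bd'e' + bc'e' + ae + ac'd  |cover|=5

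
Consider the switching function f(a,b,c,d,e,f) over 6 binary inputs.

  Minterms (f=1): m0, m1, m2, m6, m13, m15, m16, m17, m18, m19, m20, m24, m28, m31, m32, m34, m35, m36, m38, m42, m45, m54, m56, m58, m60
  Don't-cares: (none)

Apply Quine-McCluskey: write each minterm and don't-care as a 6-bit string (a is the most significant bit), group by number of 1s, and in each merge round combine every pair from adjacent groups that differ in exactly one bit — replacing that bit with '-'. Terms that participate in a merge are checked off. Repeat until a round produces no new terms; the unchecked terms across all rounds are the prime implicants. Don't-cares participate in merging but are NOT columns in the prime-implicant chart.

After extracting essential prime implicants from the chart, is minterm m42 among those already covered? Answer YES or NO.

NO

size-2^0 implicants → 000000(✓)  000001(✓)  000010(✓)  000110(✓)  001101(✓)  001111(✓)  010000(✓)  010001(✓)  010010(✓)  010011(✓)  010100(✓)  011000(✓)  011100(✓)  011111(✓)  100000(✓)  100010(✓)  100011(✓)  100100(✓)  100110(✓)  101010(✓)  101101(✓)  110110(✓)  111000(✓)  111010(✓)  111100(✓)
size-2^1 implicants → -00000(✓)  -00010(✓)  -00110(✓)  -01101  -11000(✓)  -11100(✓)  0-0000(✓)  0-0001(✓)  0-0010(✓)  0-1111  000-10(✓)  0000-0(✓)  00000-(✓)  0011-1  01-000(✓)  01-100(✓)  010-00(✓)  0100-0(✓)  0100-1(✓)  01000-(✓)  01001-(✓)  011-00(✓)  1-0110  1-1010  10-010  100-00(✓)  100-10(✓)  1000-0(✓)  10001-  1001-0(✓)  111-00(✓)  1110-0
size-2^2 implicants → -00-10  -000-0  -11-00  0-00-0  0-000-  01--00  0100--  100--0
Unchecked terms (primes): -00-10, -000-0, -01101, -11-00, 0-00-0, 0-000-, 0-1111, 0011-1, 01--00, 0100--, 1-0110, 1-1010, 10-010, 100--0, 10001-, 1110-0
Minterm coverage:
  m0 ⊆ -000-0,0-00-0,0-000-
  m1 ⊆ 0-000- [E]
  m2 ⊆ -00-10,-000-0,0-00-0
  m6 ⊆ -00-10 [E]
  m13 ⊆ -01101,0011-1
  m15 ⊆ 0-1111,0011-1
  m16 ⊆ 0-00-0,0-000-,01--00,0100--
  m17 ⊆ 0-000-,0100--
  m18 ⊆ 0-00-0,0100--
  m19 ⊆ 0100-- [E]
  m20 ⊆ 01--00 [E]
  m24 ⊆ -11-00,01--00
  m28 ⊆ -11-00,01--00
  m31 ⊆ 0-1111 [E]
  m32 ⊆ -000-0,100--0
  m34 ⊆ -00-10,-000-0,10-010,100--0,10001-
  m35 ⊆ 10001- [E]
  m36 ⊆ 100--0 [E]
  m38 ⊆ -00-10,1-0110,100--0
  m42 ⊆ 1-1010,10-010
  m45 ⊆ -01101 [E]
  m54 ⊆ 1-0110 [E]
  m56 ⊆ -11-00,1110-0
  m58 ⊆ 1-1010,1110-0
  m60 ⊆ -11-00 [E]
E = {-00-10, -01101, -11-00, 0-000-, 0-1111, 01--00, 0100--, 1-0110, 100--0, 10001-}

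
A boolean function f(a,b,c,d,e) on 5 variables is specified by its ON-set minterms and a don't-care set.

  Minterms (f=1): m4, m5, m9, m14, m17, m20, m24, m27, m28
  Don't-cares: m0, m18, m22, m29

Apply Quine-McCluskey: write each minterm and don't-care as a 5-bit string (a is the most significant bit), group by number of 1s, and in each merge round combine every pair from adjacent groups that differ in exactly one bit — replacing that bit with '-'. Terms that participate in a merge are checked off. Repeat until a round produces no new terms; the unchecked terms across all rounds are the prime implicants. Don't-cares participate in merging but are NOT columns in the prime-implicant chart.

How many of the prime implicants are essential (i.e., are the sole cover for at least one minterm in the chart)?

size-2^0 implicants → 00000(✓)  00100(✓)  00101(✓)  01001  01110  10001  10010(✓)  10100(✓)  10110(✓)  11000(✓)  11011  11100(✓)  11101(✓)
size-2^1 implicants → -0100  00-00  0010-  1-100  10-10  101-0  11-00  1110-
Unchecked terms (primes): -0100, 00-00, 0010-, 01001, 01110, 1-100, 10-10, 10001, 101-0, 11-00, 11011, 1110-
Minterm coverage:
  m4 ⊆ -0100,00-00,0010-
  m5 ⊆ 0010- [E]
  m9 ⊆ 01001 [E]
  m14 ⊆ 01110 [E]
  m17 ⊆ 10001 [E]
  m20 ⊆ -0100,1-100,101-0
  m24 ⊆ 11-00 [E]
  m27 ⊆ 11011 [E]
  m28 ⊆ 1-100,11-00,1110-
E = {0010-, 01001, 01110, 10001, 11-00, 11011}

6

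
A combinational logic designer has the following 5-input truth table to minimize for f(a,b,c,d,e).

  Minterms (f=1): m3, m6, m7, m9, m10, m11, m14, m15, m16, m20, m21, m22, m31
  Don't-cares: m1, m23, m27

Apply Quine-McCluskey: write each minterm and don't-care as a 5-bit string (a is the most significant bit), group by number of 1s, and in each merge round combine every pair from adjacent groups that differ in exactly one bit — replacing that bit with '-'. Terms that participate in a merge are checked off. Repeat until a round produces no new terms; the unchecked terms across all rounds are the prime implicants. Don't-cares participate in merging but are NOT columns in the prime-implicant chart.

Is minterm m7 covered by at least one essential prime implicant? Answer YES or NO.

Round 0: 00001✓ 00011✓ 00110✓ 00111✓ 01001✓ 01010✓ 01011✓ 01110✓ 01111✓ 10000✓ 10100✓ 10101✓ 10110✓ 10111✓ 11011✓ 11111✓
Round 1: -0110✓ -0111✓ -1011✓ -1111✓ 0-001✓ 0-011✓ 0-110✓ 0-111✓ 00-11✓ 000-1✓ 0011-✓ 01-10✓ 01-11✓ 010-1✓ 0101-✓ 0111-✓ 1-111✓ 10-00 101-0✓ 101-1✓ 1010-✓ 1011-✓ 11-11✓
Round 2: --111 -011- -1-11 0--11 0-0-1 0-11- 01-1- 101--
PIs = {--111, -011-, -1-11, 0--11, 0-0-1, 0-11-, 01-1-, 10-00, 101--}
Coverage chart:
  m3: 0--11,0-0-1
  m6: -011-,0-11-
  m7: --111,-011-,0--11,0-11-
  m9: 0-0-1 ←essential
  m10: 01-1- ←essential
  m11: -1-11,0--11,0-0-1,01-1-
  m14: 0-11-,01-1-
  m15: --111,-1-11,0--11,0-11-,01-1-
  m16: 10-00 ←essential
  m20: 10-00,101--
  m21: 101-- ←essential
  m22: -011-,101--
  m31: --111,-1-11
Essential: 0-0-1, 01-1-, 10-00, 101--

NO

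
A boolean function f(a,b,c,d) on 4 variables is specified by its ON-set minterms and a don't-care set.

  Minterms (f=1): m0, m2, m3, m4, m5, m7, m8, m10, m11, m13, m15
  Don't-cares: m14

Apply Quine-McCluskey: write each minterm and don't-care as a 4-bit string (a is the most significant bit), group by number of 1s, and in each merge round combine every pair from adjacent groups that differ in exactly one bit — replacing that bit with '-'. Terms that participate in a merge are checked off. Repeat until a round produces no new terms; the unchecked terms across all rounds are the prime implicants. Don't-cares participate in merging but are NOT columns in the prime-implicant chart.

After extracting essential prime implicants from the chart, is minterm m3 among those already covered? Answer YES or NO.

NO

size-2^0 implicants → 0000(✓)  0010(✓)  0011(✓)  0100(✓)  0101(✓)  0111(✓)  1000(✓)  1010(✓)  1011(✓)  1101(✓)  1110(✓)  1111(✓)
size-2^1 implicants → -000(✓)  -010(✓)  -011(✓)  -101(✓)  -111(✓)  0-00  0-11(✓)  00-0(✓)  001-(✓)  01-1(✓)  010-  1-10(✓)  1-11(✓)  10-0(✓)  101-(✓)  11-1(✓)  111-(✓)
size-2^2 implicants → --11  -0-0  -01-  -1-1  1-1-
Unchecked terms (primes): --11, -0-0, -01-, -1-1, 0-00, 010-, 1-1-
Minterm coverage:
  m0 ⊆ -0-0,0-00
  m2 ⊆ -0-0,-01-
  m3 ⊆ --11,-01-
  m4 ⊆ 0-00,010-
  m5 ⊆ -1-1,010-
  m7 ⊆ --11,-1-1
  m8 ⊆ -0-0 [E]
  m10 ⊆ -0-0,-01-,1-1-
  m11 ⊆ --11,-01-,1-1-
  m13 ⊆ -1-1 [E]
  m15 ⊆ --11,-1-1,1-1-
E = {-0-0, -1-1}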